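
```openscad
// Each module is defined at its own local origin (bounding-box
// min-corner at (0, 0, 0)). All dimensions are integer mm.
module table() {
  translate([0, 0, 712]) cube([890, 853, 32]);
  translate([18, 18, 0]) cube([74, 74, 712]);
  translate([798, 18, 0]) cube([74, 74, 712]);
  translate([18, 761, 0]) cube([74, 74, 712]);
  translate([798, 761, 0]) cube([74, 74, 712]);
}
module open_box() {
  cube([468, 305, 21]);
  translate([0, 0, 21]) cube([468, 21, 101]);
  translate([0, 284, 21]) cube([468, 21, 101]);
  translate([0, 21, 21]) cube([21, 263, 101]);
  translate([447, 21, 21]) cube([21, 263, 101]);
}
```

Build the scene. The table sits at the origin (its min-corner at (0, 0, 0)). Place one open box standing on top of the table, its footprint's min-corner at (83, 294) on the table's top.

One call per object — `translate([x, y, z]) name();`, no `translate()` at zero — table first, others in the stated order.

table();
translate([83, 294, 744]) open_box();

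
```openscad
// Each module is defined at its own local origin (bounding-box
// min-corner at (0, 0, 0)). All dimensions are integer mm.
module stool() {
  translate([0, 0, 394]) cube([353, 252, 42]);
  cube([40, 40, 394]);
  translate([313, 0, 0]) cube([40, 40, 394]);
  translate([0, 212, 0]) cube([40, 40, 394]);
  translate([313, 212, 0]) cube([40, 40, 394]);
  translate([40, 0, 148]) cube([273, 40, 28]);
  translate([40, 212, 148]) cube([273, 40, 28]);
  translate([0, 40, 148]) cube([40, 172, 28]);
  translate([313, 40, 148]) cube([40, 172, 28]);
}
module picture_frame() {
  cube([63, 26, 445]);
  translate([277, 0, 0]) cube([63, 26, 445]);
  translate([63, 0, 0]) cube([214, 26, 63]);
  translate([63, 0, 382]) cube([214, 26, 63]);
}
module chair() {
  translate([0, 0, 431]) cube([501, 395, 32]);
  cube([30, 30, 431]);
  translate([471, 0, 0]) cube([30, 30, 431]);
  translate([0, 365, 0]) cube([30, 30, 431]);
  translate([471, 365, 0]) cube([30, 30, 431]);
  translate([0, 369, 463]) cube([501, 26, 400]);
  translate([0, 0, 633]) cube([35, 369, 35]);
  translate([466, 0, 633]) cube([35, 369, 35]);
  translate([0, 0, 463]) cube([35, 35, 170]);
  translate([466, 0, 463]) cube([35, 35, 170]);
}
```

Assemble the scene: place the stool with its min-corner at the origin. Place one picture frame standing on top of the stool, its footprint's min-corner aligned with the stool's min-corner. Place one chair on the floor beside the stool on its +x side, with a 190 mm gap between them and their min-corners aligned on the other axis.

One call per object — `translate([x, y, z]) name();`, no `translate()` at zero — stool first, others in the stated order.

stool();
translate([0, 0, 436]) picture_frame();
translate([543, 0, 0]) chair();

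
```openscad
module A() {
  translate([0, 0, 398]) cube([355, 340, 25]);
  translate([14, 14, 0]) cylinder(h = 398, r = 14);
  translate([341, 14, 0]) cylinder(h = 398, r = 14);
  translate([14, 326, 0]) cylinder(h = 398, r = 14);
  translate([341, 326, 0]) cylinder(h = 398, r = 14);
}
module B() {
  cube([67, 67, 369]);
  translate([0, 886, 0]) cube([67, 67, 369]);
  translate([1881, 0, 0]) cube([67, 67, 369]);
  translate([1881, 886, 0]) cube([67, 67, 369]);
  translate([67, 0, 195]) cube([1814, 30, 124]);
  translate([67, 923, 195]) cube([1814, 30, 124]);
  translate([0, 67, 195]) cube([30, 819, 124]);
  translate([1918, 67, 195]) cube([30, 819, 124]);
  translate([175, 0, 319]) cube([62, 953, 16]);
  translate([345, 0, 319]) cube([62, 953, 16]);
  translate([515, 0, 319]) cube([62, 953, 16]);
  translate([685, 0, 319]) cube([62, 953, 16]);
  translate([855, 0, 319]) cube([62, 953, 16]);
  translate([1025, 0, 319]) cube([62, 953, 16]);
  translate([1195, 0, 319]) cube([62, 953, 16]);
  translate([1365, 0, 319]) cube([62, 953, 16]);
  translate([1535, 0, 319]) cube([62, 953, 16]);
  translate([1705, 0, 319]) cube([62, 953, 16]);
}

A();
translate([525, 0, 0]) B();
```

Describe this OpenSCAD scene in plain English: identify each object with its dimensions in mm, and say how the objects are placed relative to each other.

A is a four-legged stool. The seat is 355×340 mm, 25 mm thick, top at z = 423 mm. It stands on four round legs, each 28 mm in diameter, from z = 0 to the seat underside, each leg's axis is inset half a diameter from the nearest pair of seat edges (so the leg's bounding box is flush with the corner).

B is a bed frame 1948 mm long (x) by 953 mm wide (y). Four 67×67 mm corner posts, 369 mm tall, at the corners of the footprint. Four rails of 30 mm thickness and 124 mm height run between adjacent posts with their undersides at z = 195 mm, their outer faces flush with the outside of the frame (the two x-running rails run between the posts' inner faces; the two y-running rails run between the posts' inner faces). 10 slats, each 62 mm wide (x) and 16 mm thick, lie across the top of the two x-running rails, running the full 953 mm width of the frame in y; the slats are evenly spaced along x between the inner faces of the end posts with equal gaps (rounded down to the nearest mm) at the −x end and between each pair — any rounding remainder accumulates at the +x end.

The bed frame is on the floor beside the stool on its +x side.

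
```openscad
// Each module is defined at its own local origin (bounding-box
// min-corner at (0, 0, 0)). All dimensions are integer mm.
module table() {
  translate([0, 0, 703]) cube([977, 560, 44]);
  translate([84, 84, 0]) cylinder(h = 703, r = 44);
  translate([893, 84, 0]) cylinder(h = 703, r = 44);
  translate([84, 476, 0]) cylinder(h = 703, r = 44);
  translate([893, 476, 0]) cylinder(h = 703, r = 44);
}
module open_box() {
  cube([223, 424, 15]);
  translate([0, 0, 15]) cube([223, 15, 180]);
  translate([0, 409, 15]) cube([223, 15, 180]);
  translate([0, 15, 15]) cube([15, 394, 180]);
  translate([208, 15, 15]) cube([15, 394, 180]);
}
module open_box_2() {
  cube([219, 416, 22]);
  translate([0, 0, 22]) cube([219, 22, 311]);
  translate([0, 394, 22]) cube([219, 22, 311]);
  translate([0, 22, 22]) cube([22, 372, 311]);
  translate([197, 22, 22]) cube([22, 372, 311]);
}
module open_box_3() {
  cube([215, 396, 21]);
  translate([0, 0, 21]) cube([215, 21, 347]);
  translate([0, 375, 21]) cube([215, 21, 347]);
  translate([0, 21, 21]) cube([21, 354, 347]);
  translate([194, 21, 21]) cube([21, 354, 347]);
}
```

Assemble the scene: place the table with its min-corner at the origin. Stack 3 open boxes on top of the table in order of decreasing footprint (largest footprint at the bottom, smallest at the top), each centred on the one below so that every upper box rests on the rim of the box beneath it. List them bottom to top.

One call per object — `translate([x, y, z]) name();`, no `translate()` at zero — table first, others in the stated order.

table();
translate([377, 68, 747]) open_box();
translate([379, 72, 942]) open_box_2();
translate([381, 82, 1275]) open_box_3();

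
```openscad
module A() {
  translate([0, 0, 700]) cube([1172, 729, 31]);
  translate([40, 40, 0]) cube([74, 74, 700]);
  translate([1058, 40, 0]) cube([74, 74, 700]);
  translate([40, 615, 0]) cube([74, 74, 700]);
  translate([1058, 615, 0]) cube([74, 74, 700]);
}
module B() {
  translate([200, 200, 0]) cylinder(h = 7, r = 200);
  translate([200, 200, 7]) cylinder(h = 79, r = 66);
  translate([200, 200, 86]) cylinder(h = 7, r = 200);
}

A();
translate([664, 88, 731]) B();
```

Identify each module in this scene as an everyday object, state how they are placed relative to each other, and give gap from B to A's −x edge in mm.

A is a table. B is a spool. The spool is on top of the table. The gap from the spool to the table's −x edge is 664 mm.

The spool's min-x is at 664; the table's min-x is 0; gap = 664 mm.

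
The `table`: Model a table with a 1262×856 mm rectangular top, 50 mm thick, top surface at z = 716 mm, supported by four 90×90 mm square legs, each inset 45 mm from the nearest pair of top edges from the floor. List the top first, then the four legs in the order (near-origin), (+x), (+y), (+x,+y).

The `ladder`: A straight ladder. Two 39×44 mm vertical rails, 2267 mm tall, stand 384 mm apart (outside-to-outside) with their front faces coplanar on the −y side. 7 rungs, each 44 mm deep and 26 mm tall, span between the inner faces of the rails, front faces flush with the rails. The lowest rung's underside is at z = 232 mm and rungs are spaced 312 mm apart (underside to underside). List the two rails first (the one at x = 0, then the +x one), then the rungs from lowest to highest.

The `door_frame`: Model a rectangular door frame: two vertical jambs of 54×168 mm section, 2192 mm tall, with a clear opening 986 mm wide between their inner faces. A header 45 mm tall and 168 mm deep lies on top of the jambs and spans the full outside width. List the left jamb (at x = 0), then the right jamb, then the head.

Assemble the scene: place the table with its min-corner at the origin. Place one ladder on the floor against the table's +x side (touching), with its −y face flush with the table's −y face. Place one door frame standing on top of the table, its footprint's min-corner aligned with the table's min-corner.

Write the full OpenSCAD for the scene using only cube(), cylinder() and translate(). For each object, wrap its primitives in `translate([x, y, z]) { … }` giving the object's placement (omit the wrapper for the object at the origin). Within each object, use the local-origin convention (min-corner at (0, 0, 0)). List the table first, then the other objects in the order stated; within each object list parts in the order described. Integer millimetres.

translate([0, 0, 666]) cube([1262, 856, 50]);
translate([45, 45, 0]) cube([90, 90, 666]);
translate([1127, 45, 0]) cube([90, 90, 666]);
translate([45, 721, 0]) cube([90, 90, 666]);
translate([1127, 721, 0]) cube([90, 90, 666]);
translate([1262, 0, 0]) {
  cube([39, 44, 2267]);
  translate([345, 0, 0]) cube([39, 44, 2267]);
  translate([39, 0, 232]) cube([306, 44, 26]);
  translate([39, 0, 544]) cube([306, 44, 26]);
  translate([39, 0, 856]) cube([306, 44, 26]);
  translate([39, 0, 1168]) cube([306, 44, 26]);
  translate([39, 0, 1480]) cube([306, 44, 26]);
  translate([39, 0, 1792]) cube([306, 44, 26]);
  translate([39, 0, 2104]) cube([306, 44, 26]);
}
translate([0, 0, 716]) {
  cube([54, 168, 2192]);
  translate([1040, 0, 0]) cube([54, 168, 2192]);
  translate([0, 0, 2192]) cube([1094, 168, 45]);
}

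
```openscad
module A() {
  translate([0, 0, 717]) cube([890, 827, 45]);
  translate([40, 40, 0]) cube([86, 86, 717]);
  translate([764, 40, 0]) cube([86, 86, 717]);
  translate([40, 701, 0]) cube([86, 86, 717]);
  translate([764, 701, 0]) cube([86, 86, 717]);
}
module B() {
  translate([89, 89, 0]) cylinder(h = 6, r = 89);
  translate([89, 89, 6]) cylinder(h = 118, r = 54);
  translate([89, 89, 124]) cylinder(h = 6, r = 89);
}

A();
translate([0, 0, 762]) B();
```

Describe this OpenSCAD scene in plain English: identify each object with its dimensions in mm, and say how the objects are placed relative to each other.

A is a table with a 890×827 mm rectangular top, 45 mm thick, top surface at z = 762 mm, supported by four 86×86 mm square legs, each inset 40 mm from the nearest pair of top edges, running from the floor.

B is a spool: two coaxial disc flanges of radius 89 mm and thickness 6 mm, joined by a core cylinder of radius 54 mm and height 118 mm. The lower flange rests on z = 0 and the three cylinders share a vertical axis.

The spool is on top of the table.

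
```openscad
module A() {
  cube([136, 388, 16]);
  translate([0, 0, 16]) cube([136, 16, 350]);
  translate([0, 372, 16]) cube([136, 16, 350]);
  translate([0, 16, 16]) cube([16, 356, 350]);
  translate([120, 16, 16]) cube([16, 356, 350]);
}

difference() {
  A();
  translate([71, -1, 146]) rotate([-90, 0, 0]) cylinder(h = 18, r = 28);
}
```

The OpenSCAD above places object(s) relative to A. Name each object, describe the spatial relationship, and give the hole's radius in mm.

The subtracted cylinder has r = 28 mm.

A is an open box. The open box has a circular hole through its front wall. The hole's radius is 28 mm.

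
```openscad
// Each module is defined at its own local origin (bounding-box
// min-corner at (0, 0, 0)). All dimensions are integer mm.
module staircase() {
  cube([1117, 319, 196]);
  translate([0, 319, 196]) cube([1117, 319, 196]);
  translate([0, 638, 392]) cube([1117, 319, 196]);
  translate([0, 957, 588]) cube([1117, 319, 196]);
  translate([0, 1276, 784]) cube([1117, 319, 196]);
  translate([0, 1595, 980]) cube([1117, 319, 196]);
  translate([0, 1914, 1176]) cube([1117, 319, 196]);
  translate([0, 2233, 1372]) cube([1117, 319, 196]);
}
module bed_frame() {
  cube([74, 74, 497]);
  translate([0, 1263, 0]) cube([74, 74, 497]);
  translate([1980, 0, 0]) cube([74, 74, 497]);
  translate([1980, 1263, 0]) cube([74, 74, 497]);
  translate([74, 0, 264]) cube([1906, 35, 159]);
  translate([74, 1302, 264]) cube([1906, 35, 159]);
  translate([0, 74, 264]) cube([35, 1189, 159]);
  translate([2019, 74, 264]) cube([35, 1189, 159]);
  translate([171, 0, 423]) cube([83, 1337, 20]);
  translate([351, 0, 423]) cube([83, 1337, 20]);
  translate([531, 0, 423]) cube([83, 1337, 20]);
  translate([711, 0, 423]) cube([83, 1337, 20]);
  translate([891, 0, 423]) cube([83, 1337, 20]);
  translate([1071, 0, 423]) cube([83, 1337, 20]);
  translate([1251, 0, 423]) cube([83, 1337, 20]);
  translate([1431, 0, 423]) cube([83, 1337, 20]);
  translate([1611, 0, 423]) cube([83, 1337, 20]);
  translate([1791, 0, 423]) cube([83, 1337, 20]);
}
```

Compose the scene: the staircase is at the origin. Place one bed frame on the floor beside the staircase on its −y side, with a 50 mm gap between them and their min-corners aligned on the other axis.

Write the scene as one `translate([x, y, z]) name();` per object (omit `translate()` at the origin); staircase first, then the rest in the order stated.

staircase();
translate([0, -1387, 0]) bed_frame();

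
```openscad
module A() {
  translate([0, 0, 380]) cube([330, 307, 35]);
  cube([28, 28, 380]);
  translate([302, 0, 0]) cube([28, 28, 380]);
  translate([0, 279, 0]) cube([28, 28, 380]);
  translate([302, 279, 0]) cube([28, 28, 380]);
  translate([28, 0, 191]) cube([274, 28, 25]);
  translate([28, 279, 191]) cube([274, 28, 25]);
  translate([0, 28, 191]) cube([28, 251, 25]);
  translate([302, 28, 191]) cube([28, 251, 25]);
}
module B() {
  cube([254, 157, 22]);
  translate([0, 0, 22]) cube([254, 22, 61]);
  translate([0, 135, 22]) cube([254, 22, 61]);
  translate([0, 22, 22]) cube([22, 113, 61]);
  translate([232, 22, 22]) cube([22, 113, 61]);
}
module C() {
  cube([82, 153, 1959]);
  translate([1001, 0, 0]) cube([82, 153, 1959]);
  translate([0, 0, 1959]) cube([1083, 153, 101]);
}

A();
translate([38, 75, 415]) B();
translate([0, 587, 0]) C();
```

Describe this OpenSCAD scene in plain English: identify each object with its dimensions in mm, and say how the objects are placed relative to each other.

A is a four-legged stool. The seat is a 330×307×35 mm slab whose top surface is at z = 415 mm; four square legs, each 28×28 mm in cross-section, run from the floor (z = 0) to the underside of the seat, each flush with a corner of the seat. Four stretchers, 28 mm wide and 25 mm tall, connect adjacent legs with their undersides at z = 191 mm, each running between the inner faces of the legs it joins and aligned with the legs' outer faces on the other axis.

B is an open storage box with external size 254×157×83 mm and wall thickness 22 mm (the base is also 22 mm thick). The base covers the whole footprint; the four walls stand on the base, with the y-facing walls full-width and the x-facing walls fitting between their inner faces.

C is a door frame. The clear opening is 919 mm wide and 1959 mm high. Two 82 mm wide jambs, 153 mm deep, stand either side of the opening from the floor to the top of the opening. A 101 mm thick head sits across the top of both jambs, spanning the full outside width of the frame.

The open box is on top of the stool, centred. The door frame is on the floor beside the stool on its +y side.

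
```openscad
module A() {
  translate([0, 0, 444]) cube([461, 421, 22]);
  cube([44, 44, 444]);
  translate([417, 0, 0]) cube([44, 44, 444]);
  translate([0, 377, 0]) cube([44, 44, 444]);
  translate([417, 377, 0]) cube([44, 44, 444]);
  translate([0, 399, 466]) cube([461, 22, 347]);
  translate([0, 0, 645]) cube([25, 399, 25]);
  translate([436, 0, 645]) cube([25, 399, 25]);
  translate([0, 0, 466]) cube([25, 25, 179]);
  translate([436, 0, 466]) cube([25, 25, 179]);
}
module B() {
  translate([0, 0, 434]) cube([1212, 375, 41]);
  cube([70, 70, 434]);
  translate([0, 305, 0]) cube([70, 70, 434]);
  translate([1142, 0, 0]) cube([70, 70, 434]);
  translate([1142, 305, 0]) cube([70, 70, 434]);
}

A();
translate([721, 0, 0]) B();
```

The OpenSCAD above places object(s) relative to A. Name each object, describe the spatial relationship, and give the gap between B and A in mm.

A is a chair. B is a bench. The bench is on the floor beside the chair on its +x side. The gap between the bench and the chair is 260 mm.

The bench's nearest face is 260 mm from the chair's +x face.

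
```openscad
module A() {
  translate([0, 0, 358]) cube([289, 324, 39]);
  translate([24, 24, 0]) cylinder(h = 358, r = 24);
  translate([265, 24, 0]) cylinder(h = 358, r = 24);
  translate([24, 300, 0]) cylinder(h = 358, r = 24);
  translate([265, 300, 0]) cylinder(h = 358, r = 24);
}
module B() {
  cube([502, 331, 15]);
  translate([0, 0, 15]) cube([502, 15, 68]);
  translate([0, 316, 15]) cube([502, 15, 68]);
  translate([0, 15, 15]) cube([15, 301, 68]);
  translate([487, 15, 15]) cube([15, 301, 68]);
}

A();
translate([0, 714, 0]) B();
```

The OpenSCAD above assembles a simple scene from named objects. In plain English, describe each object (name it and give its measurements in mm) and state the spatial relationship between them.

A is a four-legged stool. The seat is 289×324 mm, 39 mm thick, top at z = 397 mm. It stands on four round legs, each 48 mm in diameter, from z = 0 to the seat underside, each leg's axis is inset half a diameter from the nearest pair of seat edges (so the leg's bounding box is flush with the corner).

B is an open-topped rectangular box: outside dimensions 502×331×83 mm, with a uniform wall and base thickness of 15 mm. The base is a full 502×331 slab on the floor; four walls sit on top of the base. The front and back walls (the −y and +y sides) span the full width; the two side walls fit between them.

The open box is on the floor beside the stool on its +y side.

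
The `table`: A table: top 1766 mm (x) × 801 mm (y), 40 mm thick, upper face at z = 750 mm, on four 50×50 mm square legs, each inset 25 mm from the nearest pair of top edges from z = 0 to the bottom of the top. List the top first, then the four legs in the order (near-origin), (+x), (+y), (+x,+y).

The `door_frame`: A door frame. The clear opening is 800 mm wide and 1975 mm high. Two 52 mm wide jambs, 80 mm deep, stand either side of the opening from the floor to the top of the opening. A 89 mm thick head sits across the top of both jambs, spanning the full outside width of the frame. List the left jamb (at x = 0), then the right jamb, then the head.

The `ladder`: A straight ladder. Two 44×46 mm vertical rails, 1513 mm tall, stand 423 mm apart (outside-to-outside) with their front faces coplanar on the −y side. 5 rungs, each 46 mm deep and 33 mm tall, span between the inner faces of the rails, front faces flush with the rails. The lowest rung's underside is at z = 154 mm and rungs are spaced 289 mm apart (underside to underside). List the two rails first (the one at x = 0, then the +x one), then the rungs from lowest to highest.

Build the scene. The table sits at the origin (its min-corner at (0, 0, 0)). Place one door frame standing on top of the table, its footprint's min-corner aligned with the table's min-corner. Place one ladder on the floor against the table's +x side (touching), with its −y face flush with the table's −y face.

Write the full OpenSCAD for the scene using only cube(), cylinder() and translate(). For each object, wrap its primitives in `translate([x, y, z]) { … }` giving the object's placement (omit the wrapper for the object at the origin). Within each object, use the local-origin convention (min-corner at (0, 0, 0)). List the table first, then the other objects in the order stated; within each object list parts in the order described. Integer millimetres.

translate([0, 0, 710]) cube([1766, 801, 40]);
translate([25, 25, 0]) cube([50, 50, 710]);
translate([1691, 25, 0]) cube([50, 50, 710]);
translate([25, 726, 0]) cube([50, 50, 710]);
translate([1691, 726, 0]) cube([50, 50, 710]);
translate([0, 0, 750]) {
  cube([52, 80, 1975]);
  translate([852, 0, 0]) cube([52, 80, 1975]);
  translate([0, 0, 1975]) cube([904, 80, 89]);
}
translate([1766, 0, 0]) {
  cube([44, 46, 1513]);
  translate([379, 0, 0]) cube([44, 46, 1513]);
  translate([44, 0, 154]) cube([335, 46, 33]);
  translate([44, 0, 443]) cube([335, 46, 33]);
  translate([44, 0, 732]) cube([335, 46, 33]);
  translate([44, 0, 1021]) cube([335, 46, 33]);
  translate([44, 0, 1310]) cube([335, 46, 33]);
}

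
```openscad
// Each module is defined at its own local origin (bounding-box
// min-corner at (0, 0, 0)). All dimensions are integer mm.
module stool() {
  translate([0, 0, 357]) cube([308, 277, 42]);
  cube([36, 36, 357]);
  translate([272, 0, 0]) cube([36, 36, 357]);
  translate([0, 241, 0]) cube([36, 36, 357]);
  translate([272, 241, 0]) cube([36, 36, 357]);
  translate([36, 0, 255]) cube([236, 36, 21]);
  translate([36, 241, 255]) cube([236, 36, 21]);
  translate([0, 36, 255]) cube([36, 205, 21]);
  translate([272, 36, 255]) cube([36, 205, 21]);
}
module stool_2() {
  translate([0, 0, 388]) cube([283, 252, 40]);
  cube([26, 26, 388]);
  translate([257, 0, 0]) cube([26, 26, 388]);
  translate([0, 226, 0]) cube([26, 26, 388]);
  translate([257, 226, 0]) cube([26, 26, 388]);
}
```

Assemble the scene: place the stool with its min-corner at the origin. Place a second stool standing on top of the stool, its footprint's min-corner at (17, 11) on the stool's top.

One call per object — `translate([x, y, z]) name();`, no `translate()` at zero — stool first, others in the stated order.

stool();
translate([17, 11, 399]) stool_2();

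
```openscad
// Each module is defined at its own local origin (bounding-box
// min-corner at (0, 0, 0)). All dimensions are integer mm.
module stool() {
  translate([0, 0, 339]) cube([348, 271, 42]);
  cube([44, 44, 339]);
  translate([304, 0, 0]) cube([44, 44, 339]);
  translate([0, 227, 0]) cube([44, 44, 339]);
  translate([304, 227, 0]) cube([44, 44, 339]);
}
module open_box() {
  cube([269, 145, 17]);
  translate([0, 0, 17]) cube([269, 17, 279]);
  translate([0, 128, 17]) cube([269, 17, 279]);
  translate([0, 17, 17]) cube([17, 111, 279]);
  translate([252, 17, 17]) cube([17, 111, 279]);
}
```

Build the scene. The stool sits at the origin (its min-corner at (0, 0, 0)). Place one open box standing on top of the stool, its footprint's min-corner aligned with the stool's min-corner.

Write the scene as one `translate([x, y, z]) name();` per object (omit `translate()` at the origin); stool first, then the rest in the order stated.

stool();
translate([0, 0, 381]) open_box();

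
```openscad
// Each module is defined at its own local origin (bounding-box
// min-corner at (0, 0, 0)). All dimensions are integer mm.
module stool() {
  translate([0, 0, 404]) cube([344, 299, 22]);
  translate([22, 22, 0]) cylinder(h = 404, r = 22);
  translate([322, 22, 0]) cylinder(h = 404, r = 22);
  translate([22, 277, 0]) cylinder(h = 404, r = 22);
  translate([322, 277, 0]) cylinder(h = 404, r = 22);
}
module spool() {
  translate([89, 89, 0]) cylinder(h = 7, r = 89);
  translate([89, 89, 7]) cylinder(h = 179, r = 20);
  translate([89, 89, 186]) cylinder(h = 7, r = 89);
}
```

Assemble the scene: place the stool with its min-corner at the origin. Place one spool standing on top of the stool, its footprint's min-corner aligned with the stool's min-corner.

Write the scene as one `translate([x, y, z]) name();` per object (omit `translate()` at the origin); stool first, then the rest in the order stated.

stool();
translate([0, 0, 426]) spool();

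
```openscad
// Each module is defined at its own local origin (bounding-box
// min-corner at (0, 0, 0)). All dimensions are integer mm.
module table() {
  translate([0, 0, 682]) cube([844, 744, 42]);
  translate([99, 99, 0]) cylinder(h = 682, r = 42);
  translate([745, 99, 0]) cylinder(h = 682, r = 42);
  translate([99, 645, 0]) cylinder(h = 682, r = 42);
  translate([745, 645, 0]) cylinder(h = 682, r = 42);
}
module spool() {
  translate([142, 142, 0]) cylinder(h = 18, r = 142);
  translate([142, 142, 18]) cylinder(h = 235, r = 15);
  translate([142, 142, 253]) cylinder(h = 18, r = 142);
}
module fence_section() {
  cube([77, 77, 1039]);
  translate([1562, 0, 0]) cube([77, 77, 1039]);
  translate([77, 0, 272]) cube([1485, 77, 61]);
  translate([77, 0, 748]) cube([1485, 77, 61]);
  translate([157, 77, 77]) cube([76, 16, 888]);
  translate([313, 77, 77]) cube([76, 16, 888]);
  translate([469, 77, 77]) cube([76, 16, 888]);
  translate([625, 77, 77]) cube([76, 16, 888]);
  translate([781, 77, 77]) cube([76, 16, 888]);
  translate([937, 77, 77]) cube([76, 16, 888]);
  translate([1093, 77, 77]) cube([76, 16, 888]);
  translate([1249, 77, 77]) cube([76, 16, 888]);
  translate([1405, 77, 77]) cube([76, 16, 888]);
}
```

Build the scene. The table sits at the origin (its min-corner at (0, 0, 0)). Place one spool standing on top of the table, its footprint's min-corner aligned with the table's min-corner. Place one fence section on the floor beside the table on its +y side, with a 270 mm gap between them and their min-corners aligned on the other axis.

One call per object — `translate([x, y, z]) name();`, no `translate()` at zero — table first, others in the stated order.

table();
translate([0, 0, 724]) spool();
translate([0, 1014, 0]) fence_section();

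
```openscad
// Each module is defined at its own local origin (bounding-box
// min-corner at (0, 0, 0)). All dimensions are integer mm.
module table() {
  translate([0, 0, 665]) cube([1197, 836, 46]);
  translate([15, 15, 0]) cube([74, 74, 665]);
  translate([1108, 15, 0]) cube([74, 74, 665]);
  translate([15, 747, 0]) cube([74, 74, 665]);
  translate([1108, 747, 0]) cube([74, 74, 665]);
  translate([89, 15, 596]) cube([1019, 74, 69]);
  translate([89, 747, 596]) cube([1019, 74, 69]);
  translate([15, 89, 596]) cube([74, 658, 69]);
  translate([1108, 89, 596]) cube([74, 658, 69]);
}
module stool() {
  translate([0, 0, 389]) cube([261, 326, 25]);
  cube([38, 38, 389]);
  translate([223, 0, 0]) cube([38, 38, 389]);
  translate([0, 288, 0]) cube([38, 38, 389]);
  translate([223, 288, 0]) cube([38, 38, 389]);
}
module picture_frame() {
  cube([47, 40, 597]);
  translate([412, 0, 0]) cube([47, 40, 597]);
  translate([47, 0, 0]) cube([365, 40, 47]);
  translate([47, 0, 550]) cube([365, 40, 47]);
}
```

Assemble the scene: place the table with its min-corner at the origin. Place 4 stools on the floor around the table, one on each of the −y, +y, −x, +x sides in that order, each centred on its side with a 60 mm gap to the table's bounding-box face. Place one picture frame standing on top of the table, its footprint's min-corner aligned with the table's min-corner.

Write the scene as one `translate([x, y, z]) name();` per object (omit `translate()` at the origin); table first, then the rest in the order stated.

table();
translate([468, -386, 0]) stool();
translate([468, 896, 0]) stool();
translate([-321, 255, 0]) stool();
translate([1257, 255, 0]) stool();
translate([0, 0, 711]) picture_frame();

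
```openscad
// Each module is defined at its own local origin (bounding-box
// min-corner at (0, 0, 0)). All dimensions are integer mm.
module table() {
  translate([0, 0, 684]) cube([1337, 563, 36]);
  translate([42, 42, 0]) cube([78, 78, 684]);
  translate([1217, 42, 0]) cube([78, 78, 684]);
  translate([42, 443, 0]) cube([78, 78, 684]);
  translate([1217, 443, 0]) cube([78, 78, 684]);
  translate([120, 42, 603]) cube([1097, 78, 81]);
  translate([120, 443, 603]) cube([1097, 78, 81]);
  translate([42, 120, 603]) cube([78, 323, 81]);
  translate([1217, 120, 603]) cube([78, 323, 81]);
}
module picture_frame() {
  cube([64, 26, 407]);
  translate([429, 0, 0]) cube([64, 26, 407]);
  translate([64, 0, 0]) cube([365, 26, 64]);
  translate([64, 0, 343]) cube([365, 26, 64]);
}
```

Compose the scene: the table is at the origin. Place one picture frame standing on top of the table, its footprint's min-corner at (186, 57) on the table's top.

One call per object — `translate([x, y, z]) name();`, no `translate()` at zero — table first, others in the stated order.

table();
translate([186, 57, 720]) picture_frame();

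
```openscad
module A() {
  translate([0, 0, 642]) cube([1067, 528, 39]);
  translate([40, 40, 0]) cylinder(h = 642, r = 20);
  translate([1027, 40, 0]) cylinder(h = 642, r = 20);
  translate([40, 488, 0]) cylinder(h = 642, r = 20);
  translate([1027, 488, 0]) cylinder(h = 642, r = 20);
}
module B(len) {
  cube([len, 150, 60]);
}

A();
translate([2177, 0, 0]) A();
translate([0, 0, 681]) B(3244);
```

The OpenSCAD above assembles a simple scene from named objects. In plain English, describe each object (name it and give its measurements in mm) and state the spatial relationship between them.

A is a table: top 1067 mm (x) × 528 mm (y), 39 mm thick, upper face at z = 681 mm, on four round legs of 40 mm diameter, each leg's bounding box inset 20 mm from the nearest pair of top edges, running from z = 0 to the bottom of the top.

B is a rectangular beam 3244 mm long (x), 150 mm deep (y), 60 mm thick (z).

The beam spans the tops of two tables placed 1110 mm apart, resting at z = 681 mm.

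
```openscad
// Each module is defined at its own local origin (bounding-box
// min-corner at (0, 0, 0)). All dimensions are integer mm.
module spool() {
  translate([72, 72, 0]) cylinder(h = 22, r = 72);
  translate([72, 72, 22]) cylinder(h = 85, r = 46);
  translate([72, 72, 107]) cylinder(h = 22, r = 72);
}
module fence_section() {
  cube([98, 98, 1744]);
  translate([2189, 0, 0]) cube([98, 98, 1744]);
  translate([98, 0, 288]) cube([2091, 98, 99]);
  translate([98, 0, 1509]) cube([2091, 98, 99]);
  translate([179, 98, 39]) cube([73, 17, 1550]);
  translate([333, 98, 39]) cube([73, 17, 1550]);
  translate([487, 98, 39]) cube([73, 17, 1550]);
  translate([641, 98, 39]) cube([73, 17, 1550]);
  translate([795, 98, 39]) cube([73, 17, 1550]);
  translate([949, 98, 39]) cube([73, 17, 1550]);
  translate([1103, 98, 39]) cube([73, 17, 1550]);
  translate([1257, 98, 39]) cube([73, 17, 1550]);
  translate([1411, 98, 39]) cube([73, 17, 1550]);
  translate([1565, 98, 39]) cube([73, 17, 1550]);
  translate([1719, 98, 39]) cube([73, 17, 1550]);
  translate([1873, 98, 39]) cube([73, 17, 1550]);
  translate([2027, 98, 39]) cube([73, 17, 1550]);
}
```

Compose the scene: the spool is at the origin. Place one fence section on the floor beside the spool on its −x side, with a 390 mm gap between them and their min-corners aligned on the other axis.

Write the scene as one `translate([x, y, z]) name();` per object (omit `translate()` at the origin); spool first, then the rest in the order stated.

spool();
translate([-2677, 0, 0]) fence_section();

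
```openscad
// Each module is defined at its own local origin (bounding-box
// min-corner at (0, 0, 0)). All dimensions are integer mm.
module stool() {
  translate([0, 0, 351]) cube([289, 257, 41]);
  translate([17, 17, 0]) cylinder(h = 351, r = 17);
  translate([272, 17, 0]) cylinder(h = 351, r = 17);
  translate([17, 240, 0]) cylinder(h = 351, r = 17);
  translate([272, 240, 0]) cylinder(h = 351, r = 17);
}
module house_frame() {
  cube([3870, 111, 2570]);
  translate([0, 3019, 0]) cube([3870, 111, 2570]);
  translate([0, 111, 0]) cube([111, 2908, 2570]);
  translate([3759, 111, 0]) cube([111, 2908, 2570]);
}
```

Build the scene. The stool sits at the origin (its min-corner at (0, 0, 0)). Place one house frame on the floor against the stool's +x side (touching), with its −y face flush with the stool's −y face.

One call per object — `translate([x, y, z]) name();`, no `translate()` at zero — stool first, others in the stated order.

stool();
translate([289, 0, 0]) house_frame();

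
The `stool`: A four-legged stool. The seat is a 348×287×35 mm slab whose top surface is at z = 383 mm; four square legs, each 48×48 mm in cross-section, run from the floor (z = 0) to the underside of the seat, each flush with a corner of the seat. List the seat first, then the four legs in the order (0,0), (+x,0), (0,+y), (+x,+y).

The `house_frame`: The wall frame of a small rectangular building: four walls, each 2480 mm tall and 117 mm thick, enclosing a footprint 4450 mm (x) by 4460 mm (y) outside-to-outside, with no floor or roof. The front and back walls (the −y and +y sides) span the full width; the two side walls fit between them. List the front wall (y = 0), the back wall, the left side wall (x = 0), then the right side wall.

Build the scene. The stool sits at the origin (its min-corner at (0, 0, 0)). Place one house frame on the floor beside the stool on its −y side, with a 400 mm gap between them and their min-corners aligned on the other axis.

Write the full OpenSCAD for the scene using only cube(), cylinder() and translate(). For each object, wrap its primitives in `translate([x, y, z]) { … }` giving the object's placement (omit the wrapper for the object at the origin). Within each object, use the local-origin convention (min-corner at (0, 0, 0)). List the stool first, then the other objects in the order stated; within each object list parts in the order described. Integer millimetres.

translate([0, 0, 348]) cube([348, 287, 35]);
cube([48, 48, 348]);
translate([300, 0, 0]) cube([48, 48, 348]);
translate([0, 239, 0]) cube([48, 48, 348]);
translate([300, 239, 0]) cube([48, 48, 348]);
translate([0, -4860, 0]) {
  cube([4450, 117, 2480]);
  translate([0, 4343, 0]) cube([4450, 117, 2480]);
  translate([0, 117, 0]) cube([117, 4226, 2480]);
  translate([4333, 117, 0]) cube([117, 4226, 2480]);
}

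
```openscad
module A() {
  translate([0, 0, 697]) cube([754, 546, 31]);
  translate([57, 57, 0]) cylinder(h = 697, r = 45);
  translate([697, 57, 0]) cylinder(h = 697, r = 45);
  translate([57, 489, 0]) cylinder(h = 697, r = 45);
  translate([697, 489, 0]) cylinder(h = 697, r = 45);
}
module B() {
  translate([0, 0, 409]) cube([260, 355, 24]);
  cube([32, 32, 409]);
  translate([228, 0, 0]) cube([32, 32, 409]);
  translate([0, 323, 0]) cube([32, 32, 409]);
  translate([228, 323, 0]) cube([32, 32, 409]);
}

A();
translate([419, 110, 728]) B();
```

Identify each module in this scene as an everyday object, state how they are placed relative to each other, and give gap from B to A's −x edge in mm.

The stool's min-x is at 419; the table's min-x is 0; gap = 419 mm.

A is a table. B is a stool. The stool is on top of the table. The gap from the stool to the table's −x edge is 419 mm.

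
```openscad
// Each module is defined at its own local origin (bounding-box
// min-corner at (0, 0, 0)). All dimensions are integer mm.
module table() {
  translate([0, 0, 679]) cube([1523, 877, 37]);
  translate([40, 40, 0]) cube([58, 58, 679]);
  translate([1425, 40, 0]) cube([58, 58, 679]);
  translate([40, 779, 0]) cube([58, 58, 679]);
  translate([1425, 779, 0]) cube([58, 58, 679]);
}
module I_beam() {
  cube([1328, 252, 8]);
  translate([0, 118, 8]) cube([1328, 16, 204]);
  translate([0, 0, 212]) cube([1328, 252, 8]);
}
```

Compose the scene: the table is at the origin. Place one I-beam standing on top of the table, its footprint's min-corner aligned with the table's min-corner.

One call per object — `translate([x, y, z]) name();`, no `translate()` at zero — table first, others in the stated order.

table();
translate([0, 0, 716]) I_beam();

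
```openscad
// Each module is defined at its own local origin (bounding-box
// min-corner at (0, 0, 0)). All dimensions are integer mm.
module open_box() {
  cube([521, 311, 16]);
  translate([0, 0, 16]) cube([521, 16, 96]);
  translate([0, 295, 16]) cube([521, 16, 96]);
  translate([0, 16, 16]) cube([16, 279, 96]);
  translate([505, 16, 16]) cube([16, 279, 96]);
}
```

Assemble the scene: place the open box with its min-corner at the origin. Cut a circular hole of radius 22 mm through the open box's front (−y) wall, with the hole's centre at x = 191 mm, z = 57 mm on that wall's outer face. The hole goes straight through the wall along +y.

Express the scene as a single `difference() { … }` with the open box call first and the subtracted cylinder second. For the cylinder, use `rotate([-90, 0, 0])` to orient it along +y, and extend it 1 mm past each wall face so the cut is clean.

difference() {
  open_box();
  translate([191, -1, 57]) rotate([-90, 0, 0]) cylinder(h = 18, r = 22);
}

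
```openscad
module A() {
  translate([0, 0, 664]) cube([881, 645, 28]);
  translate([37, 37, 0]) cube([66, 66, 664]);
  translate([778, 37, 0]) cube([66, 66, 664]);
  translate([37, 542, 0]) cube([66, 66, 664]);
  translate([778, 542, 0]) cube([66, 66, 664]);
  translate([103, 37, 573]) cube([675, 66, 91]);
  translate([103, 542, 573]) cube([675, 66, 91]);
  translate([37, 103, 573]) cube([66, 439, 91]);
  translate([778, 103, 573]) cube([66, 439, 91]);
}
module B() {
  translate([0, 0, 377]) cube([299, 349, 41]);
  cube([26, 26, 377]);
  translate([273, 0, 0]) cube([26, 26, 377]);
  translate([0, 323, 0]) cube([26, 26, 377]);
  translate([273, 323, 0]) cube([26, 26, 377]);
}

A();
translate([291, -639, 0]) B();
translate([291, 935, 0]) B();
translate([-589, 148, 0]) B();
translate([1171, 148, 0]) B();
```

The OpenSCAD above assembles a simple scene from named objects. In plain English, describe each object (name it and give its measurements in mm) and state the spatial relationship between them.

A is a table with a 881×645 mm rectangular top, 28 mm thick, top surface at z = 692 mm, supported by four 66×66 mm square legs, each inset 37 mm from the nearest pair of top edges, running from the floor. Four apron rails, 66 mm thick and 91 mm tall, run between adjacent legs with their top edges flush with the underside of the top and their outer faces flush with the legs' outer faces.

B is a simple wooden stool: a rectangular seat 299 mm (x) by 349 mm (y), 41 mm thick, top face at z = 418 mm, on four square legs, each 26×26 mm in cross-section. The legs rest on z = 0, each flush with a corner of the seat.

Four stools sit around the table at the −y, +y, −x, +x sides.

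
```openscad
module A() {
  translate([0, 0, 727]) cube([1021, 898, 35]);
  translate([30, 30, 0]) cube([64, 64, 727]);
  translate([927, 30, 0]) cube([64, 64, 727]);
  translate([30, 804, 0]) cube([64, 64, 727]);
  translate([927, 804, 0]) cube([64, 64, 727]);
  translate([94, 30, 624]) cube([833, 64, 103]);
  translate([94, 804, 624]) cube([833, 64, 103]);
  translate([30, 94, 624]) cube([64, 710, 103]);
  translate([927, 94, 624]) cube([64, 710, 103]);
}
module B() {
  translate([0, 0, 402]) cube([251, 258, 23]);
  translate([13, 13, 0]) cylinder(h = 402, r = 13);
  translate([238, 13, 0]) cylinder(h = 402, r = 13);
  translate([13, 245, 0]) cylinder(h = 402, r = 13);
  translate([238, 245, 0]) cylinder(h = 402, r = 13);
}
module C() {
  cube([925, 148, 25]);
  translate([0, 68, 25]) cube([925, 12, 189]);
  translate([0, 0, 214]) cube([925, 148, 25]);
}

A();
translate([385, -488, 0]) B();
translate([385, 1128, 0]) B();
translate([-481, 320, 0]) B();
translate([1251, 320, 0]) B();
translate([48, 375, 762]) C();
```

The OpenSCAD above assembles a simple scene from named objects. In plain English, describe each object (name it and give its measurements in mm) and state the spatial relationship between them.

A is a table: top 1021 mm (x) × 898 mm (y), 35 mm thick, upper face at z = 762 mm, on four 64×64 mm square legs, each inset 30 mm from the nearest pair of top edges, running from z = 0 to the bottom of the top. Four apron rails, 64 mm thick and 103 mm tall, run between adjacent legs with their top edges flush with the underside of the top and their outer faces flush with the legs' outer faces.

B is a simple wooden stool: a rectangular seat 251 mm (x) by 258 mm (y), 23 mm thick, top face at z = 425 mm, on four round legs, each 26 mm in diameter. The legs rest on z = 0, each leg's axis is inset half a diameter from the nearest pair of seat edges (so the leg's bounding box is flush with the corner).

C is an I-beam lying along x, 925 mm long. Overall section height 239 mm. Two flanges 148 mm wide (y) and 25 mm thick, one on the floor and one at the top; a web 12 mm thick runs between them, centred on the flange width.

Four stools sit around the table at the −y, +y, −x, +x sides. The I-beam is on top of the table, centred.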